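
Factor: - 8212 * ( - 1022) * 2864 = 2^7*7^1*73^1 * 179^1*2053^1= 24036589696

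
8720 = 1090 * 8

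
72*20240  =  1457280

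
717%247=223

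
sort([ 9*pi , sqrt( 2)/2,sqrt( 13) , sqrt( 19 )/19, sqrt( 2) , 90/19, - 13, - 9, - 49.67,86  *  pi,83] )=[-49.67, - 13 , - 9, sqrt( 19 ) /19, sqrt(2)/2 , sqrt( 2), sqrt(13 ),90/19,9*pi, 83, 86 * pi]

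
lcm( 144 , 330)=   7920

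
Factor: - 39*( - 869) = 33891 = 3^1 * 11^1 * 13^1*79^1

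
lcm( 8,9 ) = 72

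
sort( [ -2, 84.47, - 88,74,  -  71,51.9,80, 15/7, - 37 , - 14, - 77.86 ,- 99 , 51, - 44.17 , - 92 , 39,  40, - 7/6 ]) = [ - 99, - 92, - 88, - 77.86,  -  71, - 44.17, - 37, - 14,- 2 , - 7/6, 15/7,  39,40,51,51.9,74,  80,84.47]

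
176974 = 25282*7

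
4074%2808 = 1266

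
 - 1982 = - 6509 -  - 4527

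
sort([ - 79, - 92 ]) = [ - 92, - 79]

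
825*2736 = 2257200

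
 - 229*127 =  - 29083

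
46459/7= 6637=   6637.00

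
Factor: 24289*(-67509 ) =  - 3^2*13^1*  107^1*227^1 * 577^1 =- 1639726101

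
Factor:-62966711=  - 37^1*1701803^1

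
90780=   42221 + 48559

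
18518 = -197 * ( - 94) 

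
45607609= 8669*5261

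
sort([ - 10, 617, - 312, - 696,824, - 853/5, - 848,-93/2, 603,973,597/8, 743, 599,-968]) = [ - 968, - 848, - 696, - 312, - 853/5, - 93/2 , - 10, 597/8, 599, 603, 617,  743, 824,973]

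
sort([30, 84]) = [ 30,84]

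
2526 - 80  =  2446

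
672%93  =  21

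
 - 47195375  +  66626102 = 19430727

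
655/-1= - 655/1 = - 655.00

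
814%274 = 266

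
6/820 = 3/410 = 0.01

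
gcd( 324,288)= 36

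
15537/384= 5179/128=40.46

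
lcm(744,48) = 1488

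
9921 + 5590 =15511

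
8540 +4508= 13048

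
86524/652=132 + 115/163 = 132.71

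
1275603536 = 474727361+800876175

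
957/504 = 1 + 151/168 = 1.90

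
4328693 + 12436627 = 16765320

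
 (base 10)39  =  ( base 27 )1c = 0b100111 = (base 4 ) 213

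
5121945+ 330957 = 5452902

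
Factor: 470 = 2^1*5^1*47^1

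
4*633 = 2532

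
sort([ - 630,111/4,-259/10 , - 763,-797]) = [ - 797, - 763, - 630,-259/10, 111/4]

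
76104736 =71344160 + 4760576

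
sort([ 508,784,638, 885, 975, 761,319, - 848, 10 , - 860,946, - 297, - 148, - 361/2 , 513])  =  [ - 860, - 848, - 297, - 361/2, - 148,10, 319, 508,513,638 , 761, 784,  885 , 946 , 975]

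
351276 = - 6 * (  -  58546)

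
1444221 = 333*4337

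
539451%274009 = 265442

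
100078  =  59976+40102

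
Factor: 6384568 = 2^3 *798071^1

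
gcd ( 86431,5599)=1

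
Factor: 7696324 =2^2*1924081^1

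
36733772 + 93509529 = 130243301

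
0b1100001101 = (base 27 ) 11p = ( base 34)MX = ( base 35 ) mb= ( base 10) 781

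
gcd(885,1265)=5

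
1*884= 884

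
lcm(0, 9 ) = 0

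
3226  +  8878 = 12104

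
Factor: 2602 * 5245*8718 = 2^2*3^1*5^1*1049^1  *1301^1*1453^1 = 118978817820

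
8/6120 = 1/765=0.00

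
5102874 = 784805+4318069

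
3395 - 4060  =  -665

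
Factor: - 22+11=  - 11^1=- 11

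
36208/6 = 18104/3 = 6034.67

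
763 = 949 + - 186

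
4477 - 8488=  - 4011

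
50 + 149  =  199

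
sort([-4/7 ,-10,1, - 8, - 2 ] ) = [ - 10 , - 8, - 2,-4/7, 1 ] 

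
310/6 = 155/3 = 51.67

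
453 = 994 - 541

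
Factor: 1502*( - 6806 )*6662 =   -  2^3*41^1*83^1 *751^1*3331^1  =  - 68103041144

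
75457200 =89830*840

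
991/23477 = 991/23477=0.04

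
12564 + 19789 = 32353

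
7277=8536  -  1259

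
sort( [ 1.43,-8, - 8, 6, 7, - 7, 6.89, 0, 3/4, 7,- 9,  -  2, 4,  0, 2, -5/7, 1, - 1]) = [ - 9, - 8, - 8,- 7, - 2, - 1, - 5/7, 0,0,3/4,1, 1.43, 2, 4,6 , 6.89, 7, 7]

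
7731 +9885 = 17616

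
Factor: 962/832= 2^(-5)*37^1 = 37/32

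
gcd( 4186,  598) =598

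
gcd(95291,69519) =1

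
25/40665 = 5/8133 = 0.00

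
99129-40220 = 58909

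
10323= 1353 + 8970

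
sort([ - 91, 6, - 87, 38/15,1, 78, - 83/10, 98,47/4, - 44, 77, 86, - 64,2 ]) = [-91, - 87, - 64, - 44, - 83/10,  1, 2,38/15  ,  6, 47/4, 77,78,86, 98 ]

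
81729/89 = 918 +27/89 = 918.30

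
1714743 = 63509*27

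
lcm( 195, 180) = 2340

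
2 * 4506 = 9012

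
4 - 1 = 3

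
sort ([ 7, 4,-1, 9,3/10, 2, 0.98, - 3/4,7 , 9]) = [-1, - 3/4,3/10, 0.98, 2,  4,7, 7,9, 9]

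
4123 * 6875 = 28345625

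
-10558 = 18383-28941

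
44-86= - 42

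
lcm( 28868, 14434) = 28868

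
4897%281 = 120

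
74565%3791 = 2536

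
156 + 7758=7914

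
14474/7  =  14474/7 = 2067.71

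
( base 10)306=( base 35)8Q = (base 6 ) 1230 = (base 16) 132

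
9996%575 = 221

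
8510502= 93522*91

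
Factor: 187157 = 211^1*887^1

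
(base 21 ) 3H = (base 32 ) 2g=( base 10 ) 80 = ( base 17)4c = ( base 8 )120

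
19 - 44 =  - 25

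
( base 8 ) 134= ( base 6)232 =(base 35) 2m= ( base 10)92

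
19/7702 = 19/7702  =  0.00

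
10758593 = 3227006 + 7531587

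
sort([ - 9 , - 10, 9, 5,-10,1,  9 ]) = [-10, - 10, - 9, 1,5, 9,9]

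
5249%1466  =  851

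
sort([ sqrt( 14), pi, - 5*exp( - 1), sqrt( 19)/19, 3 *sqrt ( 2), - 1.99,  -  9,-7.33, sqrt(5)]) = [ - 9, - 7.33, - 1.99, - 5*exp(- 1), sqrt( 19) /19, sqrt( 5 ), pi,sqrt(14), 3*sqrt( 2 )]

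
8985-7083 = 1902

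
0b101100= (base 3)1122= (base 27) 1h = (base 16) 2C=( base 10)44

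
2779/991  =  2779/991 = 2.80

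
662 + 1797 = 2459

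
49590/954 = 2755/53 = 51.98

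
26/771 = 26/771 = 0.03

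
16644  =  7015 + 9629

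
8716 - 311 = 8405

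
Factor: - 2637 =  - 3^2  *  293^1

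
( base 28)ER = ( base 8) 643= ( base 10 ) 419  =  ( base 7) 1136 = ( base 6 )1535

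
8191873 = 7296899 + 894974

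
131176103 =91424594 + 39751509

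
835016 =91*9176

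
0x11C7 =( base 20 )b7b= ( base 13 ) 20c1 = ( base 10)4551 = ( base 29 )5BR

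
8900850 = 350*25431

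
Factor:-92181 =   -  3^1*30727^1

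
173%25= 23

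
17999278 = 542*33209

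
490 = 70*7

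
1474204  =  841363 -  - 632841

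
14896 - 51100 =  - 36204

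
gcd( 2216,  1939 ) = 277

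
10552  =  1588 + 8964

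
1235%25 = 10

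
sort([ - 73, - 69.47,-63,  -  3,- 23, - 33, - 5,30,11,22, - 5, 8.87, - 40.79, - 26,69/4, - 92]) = [ - 92,-73, - 69.47, - 63, -40.79, - 33, - 26  , - 23,- 5, - 5, - 3,8.87 , 11, 69/4 , 22,30 ]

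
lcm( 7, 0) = 0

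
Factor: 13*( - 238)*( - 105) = 324870=2^1*3^1*5^1*7^2*13^1*17^1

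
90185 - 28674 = 61511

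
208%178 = 30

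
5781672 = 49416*117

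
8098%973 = 314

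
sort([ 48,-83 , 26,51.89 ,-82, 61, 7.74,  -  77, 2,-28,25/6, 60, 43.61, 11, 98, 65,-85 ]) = [  -  85,  -  83, - 82,- 77,-28, 2, 25/6, 7.74,11, 26, 43.61, 48,51.89, 60, 61, 65, 98] 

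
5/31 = 5/31=0.16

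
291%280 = 11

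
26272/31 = 847+15/31 = 847.48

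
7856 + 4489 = 12345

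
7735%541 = 161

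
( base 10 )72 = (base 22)36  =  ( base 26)2K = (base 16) 48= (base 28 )2g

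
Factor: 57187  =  13^1 * 53^1 * 83^1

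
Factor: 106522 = 2^1*13^1*17^1 * 241^1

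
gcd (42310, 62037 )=1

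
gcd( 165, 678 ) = 3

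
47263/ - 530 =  - 90 + 437/530 = - 89.18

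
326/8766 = 163/4383 = 0.04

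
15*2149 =32235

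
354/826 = 3/7 = 0.43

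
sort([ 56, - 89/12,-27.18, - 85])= [ - 85,-27.18, - 89/12, 56 ] 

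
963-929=34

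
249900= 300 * 833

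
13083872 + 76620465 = 89704337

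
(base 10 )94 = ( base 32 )2u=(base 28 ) 3a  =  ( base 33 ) 2s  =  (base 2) 1011110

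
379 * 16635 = 6304665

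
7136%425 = 336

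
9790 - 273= 9517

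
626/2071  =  626/2071  =  0.30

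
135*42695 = 5763825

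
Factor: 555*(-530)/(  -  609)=98050/203 = 2^1*5^2*7^( - 1)*29^(  -  1)*37^1*53^1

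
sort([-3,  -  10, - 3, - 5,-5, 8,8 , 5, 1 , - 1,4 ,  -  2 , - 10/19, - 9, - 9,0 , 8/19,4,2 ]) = [-10, - 9 , - 9,  -  5, - 5,-3,  -  3 , - 2, - 1, - 10/19,0 , 8/19,  1,2 , 4, 4, 5,8  ,  8] 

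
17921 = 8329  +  9592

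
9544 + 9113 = 18657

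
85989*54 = 4643406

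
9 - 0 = 9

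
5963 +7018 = 12981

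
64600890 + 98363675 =162964565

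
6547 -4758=1789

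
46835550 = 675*69386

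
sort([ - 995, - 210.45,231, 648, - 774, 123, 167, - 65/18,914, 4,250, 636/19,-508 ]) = [ - 995,-774, - 508 , - 210.45, - 65/18, 4  ,  636/19, 123, 167,231 , 250, 648, 914]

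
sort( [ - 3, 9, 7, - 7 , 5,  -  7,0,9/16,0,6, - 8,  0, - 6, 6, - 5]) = [ - 8, - 7, - 7, - 6,-5, - 3,0, 0, 0, 9/16 , 5, 6, 6 , 7, 9]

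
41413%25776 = 15637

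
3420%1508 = 404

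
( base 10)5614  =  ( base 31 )5q3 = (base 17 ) 1274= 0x15ee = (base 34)4t4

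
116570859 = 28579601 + 87991258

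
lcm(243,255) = 20655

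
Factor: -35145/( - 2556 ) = 55/4  =  2^(-2) * 5^1*11^1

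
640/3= 213  +  1/3 =213.33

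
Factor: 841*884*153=113746932=2^2*3^2*13^1*17^2  *29^2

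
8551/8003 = 8551/8003= 1.07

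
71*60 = 4260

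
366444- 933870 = - 567426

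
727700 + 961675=1689375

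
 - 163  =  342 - 505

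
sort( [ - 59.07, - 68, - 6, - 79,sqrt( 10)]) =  [ - 79, - 68, - 59.07, - 6,sqrt( 10 ) ]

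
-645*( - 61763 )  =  39837135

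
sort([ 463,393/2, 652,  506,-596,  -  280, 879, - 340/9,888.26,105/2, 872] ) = [-596, - 280,-340/9, 105/2, 393/2, 463,  506,652,872,879,888.26 ]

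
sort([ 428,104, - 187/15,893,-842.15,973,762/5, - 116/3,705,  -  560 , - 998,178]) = [ - 998, - 842.15,  -  560, - 116/3,-187/15,104, 762/5 , 178,428, 705,  893 , 973]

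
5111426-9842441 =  - 4731015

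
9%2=1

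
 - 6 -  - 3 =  - 3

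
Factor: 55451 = 11^1*71^2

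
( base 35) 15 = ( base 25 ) 1F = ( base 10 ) 40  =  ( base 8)50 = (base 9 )44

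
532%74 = 14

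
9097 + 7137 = 16234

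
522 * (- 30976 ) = - 16169472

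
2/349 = 2/349 = 0.01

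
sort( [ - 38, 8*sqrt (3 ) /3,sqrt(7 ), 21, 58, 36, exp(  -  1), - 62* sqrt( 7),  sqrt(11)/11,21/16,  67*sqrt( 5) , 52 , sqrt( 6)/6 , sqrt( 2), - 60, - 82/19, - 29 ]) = [ - 62*sqrt( 7), - 60, - 38, - 29, - 82/19,sqrt(11)/11,exp(  -  1),sqrt(6)/6,21/16,sqrt (2 ),sqrt(7),  8*sqrt ( 3)/3,21, 36,52, 58,67 * sqrt( 5) ]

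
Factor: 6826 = 2^1*3413^1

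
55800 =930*60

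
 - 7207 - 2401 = -9608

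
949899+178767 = 1128666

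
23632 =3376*7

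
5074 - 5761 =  - 687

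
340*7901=2686340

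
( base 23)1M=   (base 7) 63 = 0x2d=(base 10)45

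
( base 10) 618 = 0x26a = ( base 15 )2B3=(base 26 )nk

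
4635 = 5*927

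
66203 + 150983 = 217186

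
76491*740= 56603340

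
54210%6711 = 522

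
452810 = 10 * 45281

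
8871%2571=1158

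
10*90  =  900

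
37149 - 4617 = 32532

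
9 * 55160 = 496440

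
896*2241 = 2007936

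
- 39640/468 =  - 85 + 35/117 = -84.70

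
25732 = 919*28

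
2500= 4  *625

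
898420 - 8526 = 889894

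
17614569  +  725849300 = 743463869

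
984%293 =105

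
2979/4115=2979/4115= 0.72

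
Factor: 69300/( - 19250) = -18/5 = - 2^1*3^2*5^ ( - 1) 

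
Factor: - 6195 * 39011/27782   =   - 2^( - 1)*3^1* 5^1*7^2*29^( - 1)*59^1 * 479^( - 1)*5573^1 = - 241673145/27782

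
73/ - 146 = -1 + 1/2  =  -0.50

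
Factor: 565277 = 127^1*4451^1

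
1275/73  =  1275/73 = 17.47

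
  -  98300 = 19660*(  -  5)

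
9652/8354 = 1 + 649/4177 = 1.16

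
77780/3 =25926 + 2/3 =25926.67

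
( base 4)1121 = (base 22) 41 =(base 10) 89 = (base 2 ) 1011001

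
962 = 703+259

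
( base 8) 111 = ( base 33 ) 27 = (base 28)2h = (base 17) 45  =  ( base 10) 73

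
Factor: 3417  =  3^1*17^1*67^1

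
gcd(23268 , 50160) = 12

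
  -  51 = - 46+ - 5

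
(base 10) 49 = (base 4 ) 301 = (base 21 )27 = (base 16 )31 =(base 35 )1E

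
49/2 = 49/2  =  24.50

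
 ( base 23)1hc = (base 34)re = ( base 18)2FE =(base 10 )932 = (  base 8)1644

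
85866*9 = 772794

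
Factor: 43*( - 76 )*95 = - 310460 = - 2^2*5^1*19^2*43^1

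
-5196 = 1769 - 6965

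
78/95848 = 39/47924 = 0.00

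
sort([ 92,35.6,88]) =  [ 35.6, 88,  92 ]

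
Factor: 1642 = 2^1*821^1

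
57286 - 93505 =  - 36219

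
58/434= 29/217 =0.13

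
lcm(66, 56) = 1848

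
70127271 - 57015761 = 13111510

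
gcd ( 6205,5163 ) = 1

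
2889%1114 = 661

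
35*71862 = 2515170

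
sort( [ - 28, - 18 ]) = [ - 28, - 18 ]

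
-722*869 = - 627418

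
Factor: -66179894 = - 2^1*11^1*1153^1*2609^1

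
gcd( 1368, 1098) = 18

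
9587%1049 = 146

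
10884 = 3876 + 7008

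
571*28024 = 16001704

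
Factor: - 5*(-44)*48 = 2^6* 3^1 * 5^1 * 11^1 = 10560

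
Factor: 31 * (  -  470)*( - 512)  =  7459840  =  2^10 * 5^1*31^1*47^1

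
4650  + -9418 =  - 4768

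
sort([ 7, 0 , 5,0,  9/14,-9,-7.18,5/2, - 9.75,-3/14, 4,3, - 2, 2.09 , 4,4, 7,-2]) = [ - 9.75,-9, - 7.18, - 2, - 2, - 3/14,0,0,9/14, 2.09, 5/2, 3,4,4,4,5 , 7,7]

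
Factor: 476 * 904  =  2^5*7^1*17^1*113^1= 430304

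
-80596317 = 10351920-90948237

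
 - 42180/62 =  - 21090/31=- 680.32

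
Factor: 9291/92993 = 3^1 * 19^1*163^1 * 92993^( - 1)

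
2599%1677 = 922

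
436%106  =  12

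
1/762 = 1/762  =  0.00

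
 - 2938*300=  -  881400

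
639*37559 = 24000201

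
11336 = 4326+7010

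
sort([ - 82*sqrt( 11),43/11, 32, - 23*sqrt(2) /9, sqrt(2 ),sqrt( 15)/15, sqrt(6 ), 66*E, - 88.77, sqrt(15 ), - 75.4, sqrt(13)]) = [-82*sqrt(  11 ),- 88.77, - 75.4, - 23 * sqrt(2 ) /9,sqrt ( 15 )/15, sqrt(2), sqrt(6), sqrt( 13), sqrt(15 ),43/11,  32,66* E]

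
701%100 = 1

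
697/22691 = 697/22691 = 0.03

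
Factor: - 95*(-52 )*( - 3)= - 14820  =  -2^2*3^1 * 5^1*13^1*19^1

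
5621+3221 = 8842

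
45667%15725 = 14217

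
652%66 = 58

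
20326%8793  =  2740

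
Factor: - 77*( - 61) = 4697 = 7^1 * 11^1*61^1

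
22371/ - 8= - 2797+5/8 =- 2796.38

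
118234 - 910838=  - 792604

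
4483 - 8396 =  - 3913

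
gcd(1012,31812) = 44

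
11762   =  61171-49409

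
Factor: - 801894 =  - 2^1*3^1*133649^1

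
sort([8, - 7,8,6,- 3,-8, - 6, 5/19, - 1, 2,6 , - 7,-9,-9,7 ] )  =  [ - 9, -9, - 8 , - 7, - 7 , - 6 , - 3,-1,5/19,2,6, 6,7 , 8,8 ]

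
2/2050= 1/1025 = 0.00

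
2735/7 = 390 + 5/7 = 390.71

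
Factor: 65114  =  2^1* 7^1  *4651^1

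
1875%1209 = 666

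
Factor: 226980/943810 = 234/973=2^1*3^2*7^( - 1)*13^1*139^( - 1)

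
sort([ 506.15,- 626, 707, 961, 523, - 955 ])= [-955 , - 626, 506.15, 523, 707, 961 ] 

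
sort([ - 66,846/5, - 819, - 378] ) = [ - 819,- 378 ,-66,846/5] 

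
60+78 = 138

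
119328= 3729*32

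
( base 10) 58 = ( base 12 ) 4a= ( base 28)22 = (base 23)2C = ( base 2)111010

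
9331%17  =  15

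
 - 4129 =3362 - 7491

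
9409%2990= 439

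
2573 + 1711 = 4284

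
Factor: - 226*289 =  - 65314 = - 2^1*17^2*113^1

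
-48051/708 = -16017/236 = -67.87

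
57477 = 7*8211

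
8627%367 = 186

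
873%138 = 45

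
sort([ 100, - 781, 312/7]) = [ - 781,312/7, 100 ]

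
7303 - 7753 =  - 450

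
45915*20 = 918300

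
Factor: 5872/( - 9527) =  - 2^4*7^ ( - 1 )*367^1* 1361^( - 1)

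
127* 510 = 64770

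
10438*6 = 62628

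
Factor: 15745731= 3^1 * 23^1 *228199^1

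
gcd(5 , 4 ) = 1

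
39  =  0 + 39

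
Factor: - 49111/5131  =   - 7^( -1)*67^1 = - 67/7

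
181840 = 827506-645666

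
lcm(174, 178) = 15486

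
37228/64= 581 + 11/16 = 581.69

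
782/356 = 2+35/178 = 2.20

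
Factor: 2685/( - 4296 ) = -2^ ( - 3) * 5^1= - 5/8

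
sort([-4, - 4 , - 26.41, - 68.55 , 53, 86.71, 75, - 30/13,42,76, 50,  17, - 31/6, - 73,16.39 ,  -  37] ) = [ - 73,  -  68.55, - 37, - 26.41, - 31/6, - 4, - 4, - 30/13,16.39, 17,42,50  ,  53,75,76, 86.71 ]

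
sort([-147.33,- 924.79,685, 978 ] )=[-924.79, -147.33,685, 978]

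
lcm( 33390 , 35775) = 500850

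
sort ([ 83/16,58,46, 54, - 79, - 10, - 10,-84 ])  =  [ - 84, - 79, - 10 , - 10,83/16,  46,54,  58] 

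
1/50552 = 1/50552 = 0.00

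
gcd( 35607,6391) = 913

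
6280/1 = 6280 =6280.00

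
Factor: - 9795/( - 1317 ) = 5^1 * 439^( - 1)*653^1 = 3265/439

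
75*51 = 3825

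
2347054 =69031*34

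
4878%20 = 18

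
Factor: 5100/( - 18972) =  - 25/93 = - 3^(-1 ) *5^2*31^( - 1)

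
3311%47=21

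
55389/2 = 55389/2 = 27694.50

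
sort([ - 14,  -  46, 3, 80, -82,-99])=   [ - 99, - 82, - 46,  -  14, 3,80 ] 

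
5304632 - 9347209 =-4042577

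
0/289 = 0 = 0.00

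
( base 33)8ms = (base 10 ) 9466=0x24fa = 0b10010011111010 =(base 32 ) 97q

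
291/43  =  291/43 = 6.77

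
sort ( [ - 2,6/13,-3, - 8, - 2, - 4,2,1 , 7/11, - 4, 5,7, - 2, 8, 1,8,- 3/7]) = [ - 8, - 4, - 4 , - 3,-2,-2, - 2, - 3/7, 6/13, 7/11, 1, 1, 2, 5,7, 8, 8]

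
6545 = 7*935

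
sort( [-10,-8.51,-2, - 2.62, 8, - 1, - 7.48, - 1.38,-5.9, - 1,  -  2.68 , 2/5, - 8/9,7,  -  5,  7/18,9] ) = [ - 10,-8.51, - 7.48,-5.9,- 5, - 2.68,-2.62,-2,-1.38, - 1,-1, - 8/9, 7/18, 2/5, 7 , 8,9]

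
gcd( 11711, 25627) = 49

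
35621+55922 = 91543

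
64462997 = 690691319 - 626228322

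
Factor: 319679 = 319679^1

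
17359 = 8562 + 8797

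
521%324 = 197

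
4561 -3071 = 1490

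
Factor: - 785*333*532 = -139067460 = -2^2*3^2*5^1*7^1*19^1 *37^1*157^1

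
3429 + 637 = 4066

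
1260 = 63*20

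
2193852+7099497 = 9293349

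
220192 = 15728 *14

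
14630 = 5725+8905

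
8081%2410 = 851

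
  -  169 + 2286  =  2117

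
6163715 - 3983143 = 2180572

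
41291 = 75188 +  - 33897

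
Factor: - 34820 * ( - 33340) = 1160898800=2^4*5^2*1667^1*1741^1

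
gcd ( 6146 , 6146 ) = 6146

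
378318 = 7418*51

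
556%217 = 122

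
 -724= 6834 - 7558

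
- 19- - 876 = 857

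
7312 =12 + 7300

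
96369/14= 13767/2 = 6883.50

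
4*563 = 2252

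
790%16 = 6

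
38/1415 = 38/1415 = 0.03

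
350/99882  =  175/49941  =  0.00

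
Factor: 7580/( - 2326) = - 3790/1163 = - 2^1*5^1*379^1*1163^ ( - 1 )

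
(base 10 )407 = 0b110010111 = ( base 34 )BX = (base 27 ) F2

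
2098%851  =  396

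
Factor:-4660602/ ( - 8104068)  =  776767/1350678 = 2^ ( - 1)* 3^ (-1)*7^(-1 ) * 31^1*25057^1*32159^(  -  1) 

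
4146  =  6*691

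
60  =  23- - 37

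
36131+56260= 92391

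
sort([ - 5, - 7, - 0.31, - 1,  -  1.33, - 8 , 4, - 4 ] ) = [-8, - 7, - 5, - 4, - 1.33, - 1, -0.31,  4]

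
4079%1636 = 807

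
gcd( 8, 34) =2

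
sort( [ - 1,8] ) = [ - 1,8 ]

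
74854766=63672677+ 11182089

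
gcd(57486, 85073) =1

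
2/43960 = 1/21980 = 0.00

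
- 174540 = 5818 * (-30 )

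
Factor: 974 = 2^1*487^1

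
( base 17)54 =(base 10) 89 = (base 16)59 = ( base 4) 1121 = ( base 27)38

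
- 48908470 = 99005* ( -494 )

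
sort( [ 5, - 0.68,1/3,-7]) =[ - 7, - 0.68, 1/3,5]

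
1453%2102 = 1453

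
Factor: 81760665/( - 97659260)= - 16352133/19531852 = - 2^( - 2 ) * 3^1*7^2*173^1 * 643^1* 4882963^( - 1 ) 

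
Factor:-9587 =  - 9587^1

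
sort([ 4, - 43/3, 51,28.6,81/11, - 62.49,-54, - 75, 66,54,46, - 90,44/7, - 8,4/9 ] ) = [ - 90, - 75, - 62.49, -54, - 43/3, - 8,4/9, 4, 44/7, 81/11,28.6, 46, 51,54, 66] 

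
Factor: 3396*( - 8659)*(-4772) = 2^4*3^1*7^1*283^1*1193^1  *  1237^1= 140325260208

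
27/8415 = 3/935 = 0.00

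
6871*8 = 54968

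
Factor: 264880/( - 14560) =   -  473/26 = - 2^(-1)*11^1*13^(-1 )*43^1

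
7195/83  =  86+57/83 = 86.69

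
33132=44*753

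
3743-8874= -5131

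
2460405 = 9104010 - 6643605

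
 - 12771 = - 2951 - 9820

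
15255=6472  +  8783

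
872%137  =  50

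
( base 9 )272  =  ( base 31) 7A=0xE3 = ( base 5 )1402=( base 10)227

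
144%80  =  64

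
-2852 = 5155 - 8007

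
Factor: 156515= 5^1* 23^1*1361^1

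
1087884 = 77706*14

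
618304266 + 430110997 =1048415263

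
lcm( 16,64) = 64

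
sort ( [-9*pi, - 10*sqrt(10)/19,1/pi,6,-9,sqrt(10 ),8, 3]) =[-9*pi, - 9, - 10*sqrt( 10)/19,1/pi,3,sqrt( 10),6  ,  8 ]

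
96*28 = 2688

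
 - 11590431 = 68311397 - 79901828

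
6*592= 3552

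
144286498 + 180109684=324396182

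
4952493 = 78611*63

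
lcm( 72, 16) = 144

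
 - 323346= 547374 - 870720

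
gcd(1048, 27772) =524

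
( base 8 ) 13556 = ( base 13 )2965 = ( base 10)5998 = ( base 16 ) 176e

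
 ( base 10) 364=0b101101100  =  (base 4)11230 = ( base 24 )f4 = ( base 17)147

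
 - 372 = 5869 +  -6241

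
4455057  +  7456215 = 11911272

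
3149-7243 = -4094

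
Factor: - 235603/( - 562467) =3^(-1 )*17^1*433^( - 2)*13859^1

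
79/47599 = 79/47599 = 0.00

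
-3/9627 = -1/3209 = - 0.00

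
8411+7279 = 15690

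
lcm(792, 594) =2376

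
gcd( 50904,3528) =504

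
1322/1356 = 661/678 = 0.97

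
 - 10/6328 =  - 5/3164 = - 0.00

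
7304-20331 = - 13027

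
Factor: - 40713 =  - 3^1* 41^1*331^1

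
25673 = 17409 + 8264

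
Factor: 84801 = 3^1*23^1 * 1229^1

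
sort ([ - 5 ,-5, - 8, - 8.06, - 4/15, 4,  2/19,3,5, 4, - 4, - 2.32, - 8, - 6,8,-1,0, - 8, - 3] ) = [ - 8.06 , - 8,  -  8, - 8, - 6, - 5, - 5, - 4, - 3,-2.32, - 1, - 4/15 , 0, 2/19, 3,4 , 4, 5,8]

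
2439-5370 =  - 2931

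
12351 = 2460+9891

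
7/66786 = 7/66786= 0.00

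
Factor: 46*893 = 41078 = 2^1*19^1 * 23^1*47^1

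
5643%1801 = 240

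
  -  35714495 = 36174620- 71889115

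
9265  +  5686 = 14951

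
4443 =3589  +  854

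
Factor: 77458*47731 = 2^1*59^1*809^1*38729^1 =3697147798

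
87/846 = 29/282 = 0.10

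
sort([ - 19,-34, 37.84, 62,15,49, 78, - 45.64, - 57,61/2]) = [ - 57, - 45.64, - 34, - 19,15, 61/2,37.84, 49,62,78]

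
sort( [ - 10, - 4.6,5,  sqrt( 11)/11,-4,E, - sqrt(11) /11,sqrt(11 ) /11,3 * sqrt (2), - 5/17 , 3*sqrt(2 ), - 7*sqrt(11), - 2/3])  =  [ - 7*sqrt( 11), - 10, - 4.6 , - 4,  -  2/3  , - sqrt(11)/11, - 5/17,sqrt (11)/11,sqrt( 11)/11, E, 3*sqrt ( 2 ), 3*sqrt(2), 5]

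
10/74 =5/37 = 0.14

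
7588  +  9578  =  17166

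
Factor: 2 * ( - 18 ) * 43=-1548= -  2^2*3^2*43^1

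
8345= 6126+2219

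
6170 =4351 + 1819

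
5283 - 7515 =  - 2232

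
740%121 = 14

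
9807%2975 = 882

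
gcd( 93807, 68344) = 1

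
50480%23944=2592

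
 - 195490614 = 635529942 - 831020556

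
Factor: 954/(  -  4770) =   -  5^ ( - 1 ) = - 1/5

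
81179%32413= 16353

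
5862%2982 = 2880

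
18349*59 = 1082591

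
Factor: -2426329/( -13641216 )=2^( - 9)*3^( - 1)*83^( - 1 )*107^(-1) * 2426329^1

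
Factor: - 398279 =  - 7^1*56897^1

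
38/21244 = 19/10622 = 0.00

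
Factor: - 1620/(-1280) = 81/64= 2^( - 6)*3^4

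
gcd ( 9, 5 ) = 1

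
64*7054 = 451456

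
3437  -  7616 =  - 4179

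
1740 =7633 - 5893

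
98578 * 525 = 51753450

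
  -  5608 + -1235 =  - 6843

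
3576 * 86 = 307536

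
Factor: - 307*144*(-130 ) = 5747040 = 2^5*3^2*5^1*13^1*307^1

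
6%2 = 0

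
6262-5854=408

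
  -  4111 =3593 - 7704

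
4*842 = 3368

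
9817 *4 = 39268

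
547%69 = 64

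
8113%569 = 147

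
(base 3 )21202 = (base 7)416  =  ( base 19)B0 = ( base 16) D1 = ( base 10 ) 209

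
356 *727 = 258812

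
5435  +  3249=8684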